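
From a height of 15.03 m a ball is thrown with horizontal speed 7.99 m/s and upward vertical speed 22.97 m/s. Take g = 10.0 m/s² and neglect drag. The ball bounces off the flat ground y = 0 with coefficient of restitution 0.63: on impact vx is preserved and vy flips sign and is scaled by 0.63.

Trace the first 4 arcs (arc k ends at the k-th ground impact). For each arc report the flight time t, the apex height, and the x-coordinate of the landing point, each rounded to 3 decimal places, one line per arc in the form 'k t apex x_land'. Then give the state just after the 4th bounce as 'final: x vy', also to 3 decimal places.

1 5.175 41.411 41.347
2 3.626 16.436 70.320
3 2.284 6.523 88.573
4 1.439 2.589 100.072
final: 100.072 4.534

Arc 1: start y=15.030, vy=22.970 → t=5.175, apex=41.411, x_land=41.347, impact vy=-28.779
  bounce: vy ← 0.63·28.779 = 18.131
Arc 2: start y=0.000, vy=18.131 → t=3.626, apex=16.436, x_land=70.320, impact vy=-18.131
  bounce: vy ← 0.63·18.131 = 11.422
Arc 3: start y=0.000, vy=11.422 → t=2.284, apex=6.523, x_land=88.573, impact vy=-11.422
  bounce: vy ← 0.63·11.422 = 7.196
Arc 4: start y=0.000, vy=7.196 → t=1.439, apex=2.589, x_land=100.072, impact vy=-7.196
  bounce: vy ← 0.63·7.196 = 4.534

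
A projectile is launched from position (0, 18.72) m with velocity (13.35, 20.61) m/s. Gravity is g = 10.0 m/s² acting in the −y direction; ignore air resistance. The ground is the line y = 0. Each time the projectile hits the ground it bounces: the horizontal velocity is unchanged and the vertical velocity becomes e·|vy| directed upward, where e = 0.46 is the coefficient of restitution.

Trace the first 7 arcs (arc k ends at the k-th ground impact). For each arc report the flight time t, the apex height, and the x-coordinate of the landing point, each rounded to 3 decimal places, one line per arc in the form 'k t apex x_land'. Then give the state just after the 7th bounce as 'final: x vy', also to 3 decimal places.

1 4.888 39.959 65.254
2 2.601 8.455 99.975
3 1.196 1.789 115.947
4 0.550 0.379 123.294
5 0.253 0.080 126.673
6 0.116 0.017 128.228
7 0.054 0.004 128.943
final: 128.943 0.123

Arc 1: start y=18.720, vy=20.610 → t=4.888, apex=39.959, x_land=65.254, impact vy=-28.270
  bounce: vy ← 0.46·28.270 = 13.004
Arc 2: start y=0.000, vy=13.004 → t=2.601, apex=8.455, x_land=99.975, impact vy=-13.004
  bounce: vy ← 0.46·13.004 = 5.982
Arc 3: start y=0.000, vy=5.982 → t=1.196, apex=1.789, x_land=115.947, impact vy=-5.982
  bounce: vy ← 0.46·5.982 = 2.752
Arc 4: start y=0.000, vy=2.752 → t=0.550, apex=0.379, x_land=123.294, impact vy=-2.752
  bounce: vy ← 0.46·2.752 = 1.266
Arc 5: start y=0.000, vy=1.266 → t=0.253, apex=0.080, x_land=126.673, impact vy=-1.266
  bounce: vy ← 0.46·1.266 = 0.582
Arc 6: start y=0.000, vy=0.582 → t=0.116, apex=0.017, x_land=128.228, impact vy=-0.582
  bounce: vy ← 0.46·0.582 = 0.268
Arc 7: start y=0.000, vy=0.268 → t=0.054, apex=0.004, x_land=128.943, impact vy=-0.268
  bounce: vy ← 0.46·0.268 = 0.123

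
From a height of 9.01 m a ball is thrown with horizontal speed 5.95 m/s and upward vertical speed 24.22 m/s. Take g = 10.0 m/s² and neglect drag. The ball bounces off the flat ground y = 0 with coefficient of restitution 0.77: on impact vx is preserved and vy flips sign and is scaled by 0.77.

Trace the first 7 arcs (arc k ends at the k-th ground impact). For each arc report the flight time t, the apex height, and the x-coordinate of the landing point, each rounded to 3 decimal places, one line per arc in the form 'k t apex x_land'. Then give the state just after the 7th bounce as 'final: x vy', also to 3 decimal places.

1 5.191 38.340 30.887
2 4.264 22.732 56.261
3 3.284 13.478 75.798
4 2.528 7.991 90.842
5 1.947 4.738 102.426
6 1.499 2.809 111.346
7 1.154 1.666 118.214
final: 118.214 4.444

Arc 1: start y=9.010, vy=24.220 → t=5.191, apex=38.340, x_land=30.887, impact vy=-27.691
  bounce: vy ← 0.77·27.691 = 21.322
Arc 2: start y=0.000, vy=21.322 → t=4.264, apex=22.732, x_land=56.261, impact vy=-21.322
  bounce: vy ← 0.77·21.322 = 16.418
Arc 3: start y=0.000, vy=16.418 → t=3.284, apex=13.478, x_land=75.798, impact vy=-16.418
  bounce: vy ← 0.77·16.418 = 12.642
Arc 4: start y=0.000, vy=12.642 → t=2.528, apex=7.991, x_land=90.842, impact vy=-12.642
  bounce: vy ← 0.77·12.642 = 9.734
Arc 5: start y=0.000, vy=9.734 → t=1.947, apex=4.738, x_land=102.426, impact vy=-9.734
  bounce: vy ← 0.77·9.734 = 7.495
Arc 6: start y=0.000, vy=7.495 → t=1.499, apex=2.809, x_land=111.346, impact vy=-7.495
  bounce: vy ← 0.77·7.495 = 5.771
Arc 7: start y=0.000, vy=5.771 → t=1.154, apex=1.666, x_land=118.214, impact vy=-5.771
  bounce: vy ← 0.77·5.771 = 4.444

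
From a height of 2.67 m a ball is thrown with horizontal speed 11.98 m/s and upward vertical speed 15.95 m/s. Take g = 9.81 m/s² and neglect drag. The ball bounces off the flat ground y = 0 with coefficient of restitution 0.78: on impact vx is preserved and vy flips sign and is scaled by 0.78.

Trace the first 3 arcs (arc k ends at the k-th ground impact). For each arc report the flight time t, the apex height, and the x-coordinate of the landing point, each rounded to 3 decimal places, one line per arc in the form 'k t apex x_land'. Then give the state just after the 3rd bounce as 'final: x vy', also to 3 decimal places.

Arc 1: start y=2.670, vy=15.950 → t=3.411, apex=15.636, x_land=40.868, impact vy=-17.515
  bounce: vy ← 0.78·17.515 = 13.662
Arc 2: start y=0.000, vy=13.662 → t=2.785, apex=9.513, x_land=74.236, impact vy=-13.662
  bounce: vy ← 0.78·13.662 = 10.656
Arc 3: start y=0.000, vy=10.656 → t=2.173, apex=5.788, x_land=100.263, impact vy=-10.656
  bounce: vy ← 0.78·10.656 = 8.312

1 3.411 15.636 40.868
2 2.785 9.513 74.236
3 2.173 5.788 100.263
final: 100.263 8.312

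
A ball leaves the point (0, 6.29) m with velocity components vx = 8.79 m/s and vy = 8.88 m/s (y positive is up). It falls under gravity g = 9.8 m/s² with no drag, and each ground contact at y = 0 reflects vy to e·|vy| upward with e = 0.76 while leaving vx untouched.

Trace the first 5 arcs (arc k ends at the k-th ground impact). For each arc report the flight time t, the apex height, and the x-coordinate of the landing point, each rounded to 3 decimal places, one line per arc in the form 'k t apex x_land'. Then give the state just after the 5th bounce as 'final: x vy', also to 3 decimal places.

1 2.357 10.313 20.717
2 2.205 5.957 40.101
3 1.676 3.441 54.832
4 1.274 1.987 66.028
5 0.968 1.148 74.537
final: 74.537 3.605

Arc 1: start y=6.290, vy=8.880 → t=2.357, apex=10.313, x_land=20.717, impact vy=-14.218
  bounce: vy ← 0.76·14.218 = 10.805
Arc 2: start y=0.000, vy=10.805 → t=2.205, apex=5.957, x_land=40.101, impact vy=-10.805
  bounce: vy ← 0.76·10.805 = 8.212
Arc 3: start y=0.000, vy=8.212 → t=1.676, apex=3.441, x_land=54.832, impact vy=-8.212
  bounce: vy ← 0.76·8.212 = 6.241
Arc 4: start y=0.000, vy=6.241 → t=1.274, apex=1.987, x_land=66.028, impact vy=-6.241
  bounce: vy ← 0.76·6.241 = 4.743
Arc 5: start y=0.000, vy=4.743 → t=0.968, apex=1.148, x_land=74.537, impact vy=-4.743
  bounce: vy ← 0.76·4.743 = 3.605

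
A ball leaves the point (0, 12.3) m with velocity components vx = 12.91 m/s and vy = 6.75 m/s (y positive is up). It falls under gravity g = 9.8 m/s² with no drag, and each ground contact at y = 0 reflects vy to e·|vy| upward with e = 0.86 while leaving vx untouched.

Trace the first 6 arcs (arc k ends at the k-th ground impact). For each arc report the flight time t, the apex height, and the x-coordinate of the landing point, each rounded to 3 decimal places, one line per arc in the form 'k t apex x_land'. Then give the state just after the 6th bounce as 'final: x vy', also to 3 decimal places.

Arc 1: start y=12.300, vy=6.750 → t=2.416, apex=14.625, x_land=31.195, impact vy=-16.931
  bounce: vy ← 0.86·16.931 = 14.560
Arc 2: start y=0.000, vy=14.560 → t=2.971, apex=10.816, x_land=69.557, impact vy=-14.560
  bounce: vy ← 0.86·14.560 = 12.522
Arc 3: start y=0.000, vy=12.522 → t=2.555, apex=8.000, x_land=102.548, impact vy=-12.522
  bounce: vy ← 0.86·12.522 = 10.769
Arc 4: start y=0.000, vy=10.769 → t=2.198, apex=5.917, x_land=130.921, impact vy=-10.769
  bounce: vy ← 0.86·10.769 = 9.261
Arc 5: start y=0.000, vy=9.261 → t=1.890, apex=4.376, x_land=155.321, impact vy=-9.261
  bounce: vy ← 0.86·9.261 = 7.965
Arc 6: start y=0.000, vy=7.965 → t=1.625, apex=3.236, x_land=176.305, impact vy=-7.965
  bounce: vy ← 0.86·7.965 = 6.850

1 2.416 14.625 31.195
2 2.971 10.816 69.557
3 2.555 8.000 102.548
4 2.198 5.917 130.921
5 1.890 4.376 155.321
6 1.625 3.236 176.305
final: 176.305 6.850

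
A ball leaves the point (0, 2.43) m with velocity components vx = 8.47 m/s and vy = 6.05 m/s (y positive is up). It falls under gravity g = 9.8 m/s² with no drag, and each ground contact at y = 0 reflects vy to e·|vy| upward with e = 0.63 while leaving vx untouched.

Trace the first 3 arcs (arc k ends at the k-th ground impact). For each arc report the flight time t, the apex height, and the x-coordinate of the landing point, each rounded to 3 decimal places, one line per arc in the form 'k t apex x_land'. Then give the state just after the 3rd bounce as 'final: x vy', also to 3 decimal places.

1 1.554 4.297 13.161
2 1.180 1.706 23.156
3 0.743 0.677 29.452
final: 29.452 2.295

Arc 1: start y=2.430, vy=6.050 → t=1.554, apex=4.297, x_land=13.161, impact vy=-9.178
  bounce: vy ← 0.63·9.178 = 5.782
Arc 2: start y=0.000, vy=5.782 → t=1.180, apex=1.706, x_land=23.156, impact vy=-5.782
  bounce: vy ← 0.63·5.782 = 3.643
Arc 3: start y=0.000, vy=3.643 → t=0.743, apex=0.677, x_land=29.452, impact vy=-3.643
  bounce: vy ← 0.63·3.643 = 2.295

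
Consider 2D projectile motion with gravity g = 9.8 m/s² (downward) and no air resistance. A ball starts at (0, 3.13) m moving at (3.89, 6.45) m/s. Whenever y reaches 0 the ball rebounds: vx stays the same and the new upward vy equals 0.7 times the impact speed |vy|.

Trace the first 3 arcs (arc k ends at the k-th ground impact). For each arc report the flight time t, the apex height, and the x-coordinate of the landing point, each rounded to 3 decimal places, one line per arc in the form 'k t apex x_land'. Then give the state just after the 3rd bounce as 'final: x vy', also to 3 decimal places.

Arc 1: start y=3.130, vy=6.450 → t=1.694, apex=5.253, x_land=6.588, impact vy=-10.146
  bounce: vy ← 0.7·10.146 = 7.103
Arc 2: start y=0.000, vy=7.103 → t=1.449, apex=2.574, x_land=12.226, impact vy=-7.103
  bounce: vy ← 0.7·7.103 = 4.972
Arc 3: start y=0.000, vy=4.972 → t=1.015, apex=1.261, x_land=16.173, impact vy=-4.972
  bounce: vy ← 0.7·4.972 = 3.480

1 1.694 5.253 6.588
2 1.449 2.574 12.226
3 1.015 1.261 16.173
final: 16.173 3.480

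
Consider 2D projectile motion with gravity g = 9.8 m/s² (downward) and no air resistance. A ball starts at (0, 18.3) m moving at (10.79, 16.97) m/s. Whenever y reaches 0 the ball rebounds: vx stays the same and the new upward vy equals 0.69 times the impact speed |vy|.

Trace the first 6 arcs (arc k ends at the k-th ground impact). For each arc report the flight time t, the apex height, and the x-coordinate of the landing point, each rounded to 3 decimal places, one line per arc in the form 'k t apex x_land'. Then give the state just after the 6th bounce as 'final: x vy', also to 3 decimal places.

1 4.326 32.993 46.683
2 3.581 15.708 85.321
3 2.471 7.479 111.981
4 1.705 3.561 130.376
5 1.176 1.695 143.069
6 0.812 0.807 151.827
final: 151.827 2.744

Arc 1: start y=18.300, vy=16.970 → t=4.326, apex=32.993, x_land=46.683, impact vy=-25.430
  bounce: vy ← 0.69·25.430 = 17.546
Arc 2: start y=0.000, vy=17.546 → t=3.581, apex=15.708, x_land=85.321, impact vy=-17.546
  bounce: vy ← 0.69·17.546 = 12.107
Arc 3: start y=0.000, vy=12.107 → t=2.471, apex=7.479, x_land=111.981, impact vy=-12.107
  bounce: vy ← 0.69·12.107 = 8.354
Arc 4: start y=0.000, vy=8.354 → t=1.705, apex=3.561, x_land=130.376, impact vy=-8.354
  bounce: vy ← 0.69·8.354 = 5.764
Arc 5: start y=0.000, vy=5.764 → t=1.176, apex=1.695, x_land=143.069, impact vy=-5.764
  bounce: vy ← 0.69·5.764 = 3.977
Arc 6: start y=0.000, vy=3.977 → t=0.812, apex=0.807, x_land=151.827, impact vy=-3.977
  bounce: vy ← 0.69·3.977 = 2.744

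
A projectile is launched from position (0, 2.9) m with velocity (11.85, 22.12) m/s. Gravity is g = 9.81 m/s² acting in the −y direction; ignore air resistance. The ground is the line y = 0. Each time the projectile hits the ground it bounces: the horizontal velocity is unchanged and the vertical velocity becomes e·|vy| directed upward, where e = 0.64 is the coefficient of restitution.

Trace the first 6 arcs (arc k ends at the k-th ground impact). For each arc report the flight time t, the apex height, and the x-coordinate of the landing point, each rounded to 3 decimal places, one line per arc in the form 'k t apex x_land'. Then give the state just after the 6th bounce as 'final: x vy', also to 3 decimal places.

1 4.637 27.839 54.951
2 3.049 11.403 91.086
3 1.952 4.671 114.213
4 1.249 1.913 129.014
5 0.799 0.784 138.486
6 0.512 0.321 144.549
final: 144.549 1.606

Arc 1: start y=2.900, vy=22.120 → t=4.637, apex=27.839, x_land=54.951, impact vy=-23.371
  bounce: vy ← 0.64·23.371 = 14.957
Arc 2: start y=0.000, vy=14.957 → t=3.049, apex=11.403, x_land=91.086, impact vy=-14.957
  bounce: vy ← 0.64·14.957 = 9.573
Arc 3: start y=0.000, vy=9.573 → t=1.952, apex=4.671, x_land=114.213, impact vy=-9.573
  bounce: vy ← 0.64·9.573 = 6.127
Arc 4: start y=0.000, vy=6.127 → t=1.249, apex=1.913, x_land=129.014, impact vy=-6.127
  bounce: vy ← 0.64·6.127 = 3.921
Arc 5: start y=0.000, vy=3.921 → t=0.799, apex=0.784, x_land=138.486, impact vy=-3.921
  bounce: vy ← 0.64·3.921 = 2.509
Arc 6: start y=0.000, vy=2.509 → t=0.512, apex=0.321, x_land=144.549, impact vy=-2.509
  bounce: vy ← 0.64·2.509 = 1.606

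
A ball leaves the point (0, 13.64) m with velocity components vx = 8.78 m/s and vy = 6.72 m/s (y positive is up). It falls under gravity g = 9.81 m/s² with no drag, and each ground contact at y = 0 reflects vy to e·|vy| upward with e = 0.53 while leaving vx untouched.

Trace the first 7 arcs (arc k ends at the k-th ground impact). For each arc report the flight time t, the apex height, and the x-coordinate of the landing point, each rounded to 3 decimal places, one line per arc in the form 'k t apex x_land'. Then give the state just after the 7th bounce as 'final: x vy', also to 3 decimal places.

Arc 1: start y=13.640, vy=6.720 → t=2.488, apex=15.942, x_land=21.843, impact vy=-17.685
  bounce: vy ← 0.53·17.685 = 9.373
Arc 2: start y=0.000, vy=9.373 → t=1.911, apex=4.478, x_land=38.621, impact vy=-9.373
  bounce: vy ← 0.53·9.373 = 4.968
Arc 3: start y=0.000, vy=4.968 → t=1.013, apex=1.258, x_land=47.514, impact vy=-4.968
  bounce: vy ← 0.53·4.968 = 2.633
Arc 4: start y=0.000, vy=2.633 → t=0.537, apex=0.353, x_land=52.227, impact vy=-2.633
  bounce: vy ← 0.53·2.633 = 1.395
Arc 5: start y=0.000, vy=1.395 → t=0.284, apex=0.099, x_land=54.725, impact vy=-1.395
  bounce: vy ← 0.53·1.395 = 0.740
Arc 6: start y=0.000, vy=0.740 → t=0.151, apex=0.028, x_land=56.049, impact vy=-0.740
  bounce: vy ← 0.53·0.740 = 0.392
Arc 7: start y=0.000, vy=0.392 → t=0.080, apex=0.008, x_land=56.750, impact vy=-0.392
  bounce: vy ← 0.53·0.392 = 0.208

1 2.488 15.942 21.843
2 1.911 4.478 38.621
3 1.013 1.258 47.514
4 0.537 0.353 52.227
5 0.284 0.099 54.725
6 0.151 0.028 56.049
7 0.080 0.008 56.750
final: 56.750 0.208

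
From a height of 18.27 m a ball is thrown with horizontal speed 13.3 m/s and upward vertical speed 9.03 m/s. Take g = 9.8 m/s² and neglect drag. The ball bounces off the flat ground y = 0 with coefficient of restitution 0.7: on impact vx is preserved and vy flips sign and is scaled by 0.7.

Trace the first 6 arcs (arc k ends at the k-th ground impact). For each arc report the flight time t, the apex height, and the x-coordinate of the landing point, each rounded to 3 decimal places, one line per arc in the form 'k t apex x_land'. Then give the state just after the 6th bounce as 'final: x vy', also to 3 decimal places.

1 3.061 22.430 40.711
2 2.995 10.991 80.549
3 2.097 5.386 108.436
4 1.468 2.639 127.956
5 1.027 1.293 141.621
6 0.719 0.634 151.186
final: 151.186 2.467

Arc 1: start y=18.270, vy=9.030 → t=3.061, apex=22.430, x_land=40.711, impact vy=-20.967
  bounce: vy ← 0.7·20.967 = 14.677
Arc 2: start y=0.000, vy=14.677 → t=2.995, apex=10.991, x_land=80.549, impact vy=-14.677
  bounce: vy ← 0.7·14.677 = 10.274
Arc 3: start y=0.000, vy=10.274 → t=2.097, apex=5.386, x_land=108.436, impact vy=-10.274
  bounce: vy ← 0.7·10.274 = 7.192
Arc 4: start y=0.000, vy=7.192 → t=1.468, apex=2.639, x_land=127.956, impact vy=-7.192
  bounce: vy ← 0.7·7.192 = 5.034
Arc 5: start y=0.000, vy=5.034 → t=1.027, apex=1.293, x_land=141.621, impact vy=-5.034
  bounce: vy ← 0.7·5.034 = 3.524
Arc 6: start y=0.000, vy=3.524 → t=0.719, apex=0.634, x_land=151.186, impact vy=-3.524
  bounce: vy ← 0.7·3.524 = 2.467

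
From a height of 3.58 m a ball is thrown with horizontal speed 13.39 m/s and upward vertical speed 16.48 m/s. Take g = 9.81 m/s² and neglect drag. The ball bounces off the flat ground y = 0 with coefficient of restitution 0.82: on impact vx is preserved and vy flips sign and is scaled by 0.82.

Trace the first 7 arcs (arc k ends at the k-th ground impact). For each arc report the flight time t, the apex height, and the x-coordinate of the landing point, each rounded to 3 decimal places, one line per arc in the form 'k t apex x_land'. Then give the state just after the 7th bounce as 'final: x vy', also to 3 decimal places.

1 3.565 17.423 47.730
2 3.091 11.715 89.117
3 2.535 7.877 123.054
4 2.078 5.297 150.882
5 1.704 3.561 173.701
6 1.397 2.395 192.413
7 1.146 1.610 207.757
final: 207.757 4.609

Arc 1: start y=3.580, vy=16.480 → t=3.565, apex=17.423, x_land=47.730, impact vy=-18.489
  bounce: vy ← 0.82·18.489 = 15.161
Arc 2: start y=0.000, vy=15.161 → t=3.091, apex=11.715, x_land=89.117, impact vy=-15.161
  bounce: vy ← 0.82·15.161 = 12.432
Arc 3: start y=0.000, vy=12.432 → t=2.535, apex=7.877, x_land=123.054, impact vy=-12.432
  bounce: vy ← 0.82·12.432 = 10.194
Arc 4: start y=0.000, vy=10.194 → t=2.078, apex=5.297, x_land=150.882, impact vy=-10.194
  bounce: vy ← 0.82·10.194 = 8.359
Arc 5: start y=0.000, vy=8.359 → t=1.704, apex=3.561, x_land=173.701, impact vy=-8.359
  bounce: vy ← 0.82·8.359 = 6.854
Arc 6: start y=0.000, vy=6.854 → t=1.397, apex=2.395, x_land=192.413, impact vy=-6.854
  bounce: vy ← 0.82·6.854 = 5.621
Arc 7: start y=0.000, vy=5.621 → t=1.146, apex=1.610, x_land=207.757, impact vy=-5.621
  bounce: vy ← 0.82·5.621 = 4.609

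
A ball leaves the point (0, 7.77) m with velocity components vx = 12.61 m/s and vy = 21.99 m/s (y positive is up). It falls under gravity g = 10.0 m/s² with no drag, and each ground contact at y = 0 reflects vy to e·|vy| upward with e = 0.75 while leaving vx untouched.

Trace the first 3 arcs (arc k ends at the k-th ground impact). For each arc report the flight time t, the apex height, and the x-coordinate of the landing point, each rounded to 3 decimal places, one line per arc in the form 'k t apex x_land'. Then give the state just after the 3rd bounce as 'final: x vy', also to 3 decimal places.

1 4.727 31.948 59.605
2 3.792 17.971 107.417
3 2.844 10.109 143.277
final: 143.277 10.664

Arc 1: start y=7.770, vy=21.990 → t=4.727, apex=31.948, x_land=59.605, impact vy=-25.278
  bounce: vy ← 0.75·25.278 = 18.958
Arc 2: start y=0.000, vy=18.958 → t=3.792, apex=17.971, x_land=107.417, impact vy=-18.958
  bounce: vy ← 0.75·18.958 = 14.219
Arc 3: start y=0.000, vy=14.219 → t=2.844, apex=10.109, x_land=143.277, impact vy=-14.219
  bounce: vy ← 0.75·14.219 = 10.664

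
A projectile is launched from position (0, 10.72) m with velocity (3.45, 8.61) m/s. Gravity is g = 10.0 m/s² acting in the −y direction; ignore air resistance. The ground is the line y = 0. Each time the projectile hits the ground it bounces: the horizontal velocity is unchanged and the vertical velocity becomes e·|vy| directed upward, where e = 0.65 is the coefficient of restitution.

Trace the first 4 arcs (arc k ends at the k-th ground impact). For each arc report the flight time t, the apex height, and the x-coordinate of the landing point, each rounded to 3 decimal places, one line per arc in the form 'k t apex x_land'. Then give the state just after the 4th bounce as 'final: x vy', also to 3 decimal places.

1 2.560 14.427 8.831
2 2.208 6.095 16.449
3 1.435 2.575 21.401
4 0.933 1.088 24.620
final: 24.620 3.032

Arc 1: start y=10.720, vy=8.610 → t=2.560, apex=14.427, x_land=8.831, impact vy=-16.986
  bounce: vy ← 0.65·16.986 = 11.041
Arc 2: start y=0.000, vy=11.041 → t=2.208, apex=6.095, x_land=16.449, impact vy=-11.041
  bounce: vy ← 0.65·11.041 = 7.177
Arc 3: start y=0.000, vy=7.177 → t=1.435, apex=2.575, x_land=21.401, impact vy=-7.177
  bounce: vy ← 0.65·7.177 = 4.665
Arc 4: start y=0.000, vy=4.665 → t=0.933, apex=1.088, x_land=24.620, impact vy=-4.665
  bounce: vy ← 0.65·4.665 = 3.032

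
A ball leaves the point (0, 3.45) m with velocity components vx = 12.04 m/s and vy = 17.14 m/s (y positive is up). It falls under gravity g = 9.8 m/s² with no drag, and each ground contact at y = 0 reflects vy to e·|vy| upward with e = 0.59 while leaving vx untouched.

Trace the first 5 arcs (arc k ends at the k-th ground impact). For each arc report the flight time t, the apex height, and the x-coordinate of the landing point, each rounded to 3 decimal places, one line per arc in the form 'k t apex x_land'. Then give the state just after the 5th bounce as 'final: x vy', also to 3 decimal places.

1 3.689 18.439 44.413
2 2.289 6.419 71.973
3 1.351 2.234 88.234
4 0.797 0.778 97.827
5 0.470 0.271 103.487
final: 103.487 1.359

Arc 1: start y=3.450, vy=17.140 → t=3.689, apex=18.439, x_land=44.413, impact vy=-19.011
  bounce: vy ← 0.59·19.011 = 11.216
Arc 2: start y=0.000, vy=11.216 → t=2.289, apex=6.419, x_land=71.973, impact vy=-11.216
  bounce: vy ← 0.59·11.216 = 6.618
Arc 3: start y=0.000, vy=6.618 → t=1.351, apex=2.234, x_land=88.234, impact vy=-6.618
  bounce: vy ← 0.59·6.618 = 3.904
Arc 4: start y=0.000, vy=3.904 → t=0.797, apex=0.778, x_land=97.827, impact vy=-3.904
  bounce: vy ← 0.59·3.904 = 2.304
Arc 5: start y=0.000, vy=2.304 → t=0.470, apex=0.271, x_land=103.487, impact vy=-2.304
  bounce: vy ← 0.59·2.304 = 1.359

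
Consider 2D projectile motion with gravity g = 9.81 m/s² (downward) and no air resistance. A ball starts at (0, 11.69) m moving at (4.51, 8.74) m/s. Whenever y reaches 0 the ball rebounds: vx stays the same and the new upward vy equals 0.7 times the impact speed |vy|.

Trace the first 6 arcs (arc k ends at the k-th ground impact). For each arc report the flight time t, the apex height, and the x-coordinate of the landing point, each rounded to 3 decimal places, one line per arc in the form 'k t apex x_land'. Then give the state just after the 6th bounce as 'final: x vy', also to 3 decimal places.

1 2.673 15.583 12.057
2 2.495 7.636 23.311
3 1.747 3.742 31.189
4 1.223 1.833 36.704
5 0.856 0.898 40.564
6 0.599 0.440 43.266
final: 43.266 2.057

Arc 1: start y=11.690, vy=8.740 → t=2.673, apex=15.583, x_land=12.057, impact vy=-17.486
  bounce: vy ← 0.7·17.486 = 12.240
Arc 2: start y=0.000, vy=12.240 → t=2.495, apex=7.636, x_land=23.311, impact vy=-12.240
  bounce: vy ← 0.7·12.240 = 8.568
Arc 3: start y=0.000, vy=8.568 → t=1.747, apex=3.742, x_land=31.189, impact vy=-8.568
  bounce: vy ← 0.7·8.568 = 5.998
Arc 4: start y=0.000, vy=5.998 → t=1.223, apex=1.833, x_land=36.704, impact vy=-5.998
  bounce: vy ← 0.7·5.998 = 4.198
Arc 5: start y=0.000, vy=4.198 → t=0.856, apex=0.898, x_land=40.564, impact vy=-4.198
  bounce: vy ← 0.7·4.198 = 2.939
Arc 6: start y=0.000, vy=2.939 → t=0.599, apex=0.440, x_land=43.266, impact vy=-2.939
  bounce: vy ← 0.7·2.939 = 2.057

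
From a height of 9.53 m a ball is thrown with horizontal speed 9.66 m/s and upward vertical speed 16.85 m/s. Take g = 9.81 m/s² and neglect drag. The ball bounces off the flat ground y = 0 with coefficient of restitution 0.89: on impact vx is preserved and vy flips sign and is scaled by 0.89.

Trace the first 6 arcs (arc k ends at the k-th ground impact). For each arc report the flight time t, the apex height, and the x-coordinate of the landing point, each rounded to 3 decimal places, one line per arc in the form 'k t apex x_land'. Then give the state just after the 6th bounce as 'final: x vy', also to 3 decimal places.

1 3.930 24.001 37.961
2 3.937 19.011 75.997
3 3.504 15.059 109.849
4 3.119 11.928 139.977
5 2.776 9.448 166.791
6 2.470 7.484 190.655
final: 190.655 10.785

Arc 1: start y=9.530, vy=16.850 → t=3.930, apex=24.001, x_land=37.961, impact vy=-21.700
  bounce: vy ← 0.89·21.700 = 19.313
Arc 2: start y=0.000, vy=19.313 → t=3.937, apex=19.011, x_land=75.997, impact vy=-19.313
  bounce: vy ← 0.89·19.313 = 17.189
Arc 3: start y=0.000, vy=17.189 → t=3.504, apex=15.059, x_land=109.849, impact vy=-17.189
  bounce: vy ← 0.89·17.189 = 15.298
Arc 4: start y=0.000, vy=15.298 → t=3.119, apex=11.928, x_land=139.977, impact vy=-15.298
  bounce: vy ← 0.89·15.298 = 13.615
Arc 5: start y=0.000, vy=13.615 → t=2.776, apex=9.448, x_land=166.791, impact vy=-13.615
  bounce: vy ← 0.89·13.615 = 12.118
Arc 6: start y=0.000, vy=12.118 → t=2.470, apex=7.484, x_land=190.655, impact vy=-12.118
  bounce: vy ← 0.89·12.118 = 10.785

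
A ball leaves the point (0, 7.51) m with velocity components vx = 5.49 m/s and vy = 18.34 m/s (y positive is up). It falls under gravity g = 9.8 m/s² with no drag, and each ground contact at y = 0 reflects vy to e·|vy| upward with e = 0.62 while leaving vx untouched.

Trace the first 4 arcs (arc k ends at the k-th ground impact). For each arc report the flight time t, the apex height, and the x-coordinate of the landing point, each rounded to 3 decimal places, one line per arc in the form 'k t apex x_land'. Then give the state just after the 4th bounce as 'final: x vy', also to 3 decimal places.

Arc 1: start y=7.510, vy=18.340 → t=4.115, apex=24.671, x_land=22.593, impact vy=-21.990
  bounce: vy ← 0.62·21.990 = 13.634
Arc 2: start y=0.000, vy=13.634 → t=2.782, apex=9.484, x_land=37.868, impact vy=-13.634
  bounce: vy ← 0.62·13.634 = 8.453
Arc 3: start y=0.000, vy=8.453 → t=1.725, apex=3.645, x_land=47.339, impact vy=-8.453
  bounce: vy ← 0.62·8.453 = 5.241
Arc 4: start y=0.000, vy=5.241 → t=1.070, apex=1.401, x_land=53.211, impact vy=-5.241
  bounce: vy ← 0.62·5.241 = 3.249

1 4.115 24.671 22.593
2 2.782 9.484 37.868
3 1.725 3.645 47.339
4 1.070 1.401 53.211
final: 53.211 3.249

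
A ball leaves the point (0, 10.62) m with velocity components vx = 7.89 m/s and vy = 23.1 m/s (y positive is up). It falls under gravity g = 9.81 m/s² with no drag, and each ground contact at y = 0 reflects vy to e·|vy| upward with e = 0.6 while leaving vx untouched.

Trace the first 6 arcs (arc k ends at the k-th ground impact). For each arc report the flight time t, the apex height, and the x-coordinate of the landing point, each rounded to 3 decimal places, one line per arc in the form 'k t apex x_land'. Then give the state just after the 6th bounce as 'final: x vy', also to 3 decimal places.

Arc 1: start y=10.620, vy=23.100 → t=5.131, apex=37.817, x_land=40.487, impact vy=-27.239
  bounce: vy ← 0.6·27.239 = 16.344
Arc 2: start y=0.000, vy=16.344 → t=3.332, apex=13.614, x_land=66.776, impact vy=-16.344
  bounce: vy ← 0.6·16.344 = 9.806
Arc 3: start y=0.000, vy=9.806 → t=1.999, apex=4.901, x_land=82.550, impact vy=-9.806
  bounce: vy ← 0.6·9.806 = 5.884
Arc 4: start y=0.000, vy=5.884 → t=1.200, apex=1.764, x_land=92.014, impact vy=-5.884
  bounce: vy ← 0.6·5.884 = 3.530
Arc 5: start y=0.000, vy=3.530 → t=0.720, apex=0.635, x_land=97.693, impact vy=-3.530
  bounce: vy ← 0.6·3.530 = 2.118
Arc 6: start y=0.000, vy=2.118 → t=0.432, apex=0.229, x_land=101.100, impact vy=-2.118
  bounce: vy ← 0.6·2.118 = 1.271

1 5.131 37.817 40.487
2 3.332 13.614 66.776
3 1.999 4.901 82.550
4 1.200 1.764 92.014
5 0.720 0.635 97.693
6 0.432 0.229 101.100
final: 101.100 1.271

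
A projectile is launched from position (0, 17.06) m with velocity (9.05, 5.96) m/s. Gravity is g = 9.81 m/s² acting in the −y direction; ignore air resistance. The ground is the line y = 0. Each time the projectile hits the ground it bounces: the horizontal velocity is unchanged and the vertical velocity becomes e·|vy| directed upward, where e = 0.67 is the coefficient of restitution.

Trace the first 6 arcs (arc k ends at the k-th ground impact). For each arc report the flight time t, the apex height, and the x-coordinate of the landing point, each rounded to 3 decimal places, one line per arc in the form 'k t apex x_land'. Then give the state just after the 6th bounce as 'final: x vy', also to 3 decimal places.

Arc 1: start y=17.060, vy=5.960 → t=2.569, apex=18.870, x_land=23.249, impact vy=-19.242
  bounce: vy ← 0.67·19.242 = 12.892
Arc 2: start y=0.000, vy=12.892 → t=2.628, apex=8.471, x_land=47.035, impact vy=-12.892
  bounce: vy ← 0.67·12.892 = 8.638
Arc 3: start y=0.000, vy=8.638 → t=1.761, apex=3.803, x_land=62.972, impact vy=-8.638
  bounce: vy ← 0.67·8.638 = 5.787
Arc 4: start y=0.000, vy=5.787 → t=1.180, apex=1.707, x_land=73.650, impact vy=-5.787
  bounce: vy ← 0.67·5.787 = 3.877
Arc 5: start y=0.000, vy=3.877 → t=0.790, apex=0.766, x_land=80.804, impact vy=-3.877
  bounce: vy ← 0.67·3.877 = 2.598
Arc 6: start y=0.000, vy=2.598 → t=0.530, apex=0.344, x_land=85.597, impact vy=-2.598
  bounce: vy ← 0.67·2.598 = 1.741

1 2.569 18.870 23.249
2 2.628 8.471 47.035
3 1.761 3.803 62.972
4 1.180 1.707 73.650
5 0.790 0.766 80.804
6 0.530 0.344 85.597
final: 85.597 1.741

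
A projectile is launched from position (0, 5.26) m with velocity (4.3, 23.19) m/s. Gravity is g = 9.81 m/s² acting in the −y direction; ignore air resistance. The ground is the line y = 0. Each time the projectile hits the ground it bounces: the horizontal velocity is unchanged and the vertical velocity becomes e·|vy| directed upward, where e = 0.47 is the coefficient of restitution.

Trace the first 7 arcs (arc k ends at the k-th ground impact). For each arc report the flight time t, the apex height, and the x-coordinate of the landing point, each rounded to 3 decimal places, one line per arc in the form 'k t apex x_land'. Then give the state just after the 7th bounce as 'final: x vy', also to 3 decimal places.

Arc 1: start y=5.260, vy=23.190 → t=4.945, apex=32.670, x_land=21.262, impact vy=-25.318
  bounce: vy ← 0.47·25.318 = 11.899
Arc 2: start y=0.000, vy=11.899 → t=2.426, apex=7.217, x_land=31.694, impact vy=-11.899
  bounce: vy ← 0.47·11.899 = 5.593
Arc 3: start y=0.000, vy=5.593 → t=1.140, apex=1.594, x_land=36.597, impact vy=-5.593
  bounce: vy ← 0.47·5.593 = 2.629
Arc 4: start y=0.000, vy=2.629 → t=0.536, apex=0.352, x_land=38.901, impact vy=-2.629
  bounce: vy ← 0.47·2.629 = 1.235
Arc 5: start y=0.000, vy=1.235 → t=0.252, apex=0.078, x_land=39.984, impact vy=-1.235
  bounce: vy ← 0.47·1.235 = 0.581
Arc 6: start y=0.000, vy=0.581 → t=0.118, apex=0.017, x_land=40.493, impact vy=-0.581
  bounce: vy ← 0.47·0.581 = 0.273
Arc 7: start y=0.000, vy=0.273 → t=0.056, apex=0.004, x_land=40.732, impact vy=-0.273
  bounce: vy ← 0.47·0.273 = 0.128

1 4.945 32.670 21.262
2 2.426 7.217 31.694
3 1.140 1.594 36.597
4 0.536 0.352 38.901
5 0.252 0.078 39.984
6 0.118 0.017 40.493
7 0.056 0.004 40.732
final: 40.732 0.128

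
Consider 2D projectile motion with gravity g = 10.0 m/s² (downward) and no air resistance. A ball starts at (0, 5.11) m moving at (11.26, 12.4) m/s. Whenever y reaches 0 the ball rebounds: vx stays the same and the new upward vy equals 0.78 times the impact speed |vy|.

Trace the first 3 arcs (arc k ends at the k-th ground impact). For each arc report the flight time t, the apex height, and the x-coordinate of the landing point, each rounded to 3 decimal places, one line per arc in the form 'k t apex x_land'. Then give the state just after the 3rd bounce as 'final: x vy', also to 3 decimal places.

1 2.840 12.798 31.977
2 2.496 7.786 60.080
3 1.947 4.737 82.000
final: 82.000 7.592

Arc 1: start y=5.110, vy=12.400 → t=2.840, apex=12.798, x_land=31.977, impact vy=-15.999
  bounce: vy ← 0.78·15.999 = 12.479
Arc 2: start y=0.000, vy=12.479 → t=2.496, apex=7.786, x_land=60.080, impact vy=-12.479
  bounce: vy ← 0.78·12.479 = 9.734
Arc 3: start y=0.000, vy=9.734 → t=1.947, apex=4.737, x_land=82.000, impact vy=-9.734
  bounce: vy ← 0.78·9.734 = 7.592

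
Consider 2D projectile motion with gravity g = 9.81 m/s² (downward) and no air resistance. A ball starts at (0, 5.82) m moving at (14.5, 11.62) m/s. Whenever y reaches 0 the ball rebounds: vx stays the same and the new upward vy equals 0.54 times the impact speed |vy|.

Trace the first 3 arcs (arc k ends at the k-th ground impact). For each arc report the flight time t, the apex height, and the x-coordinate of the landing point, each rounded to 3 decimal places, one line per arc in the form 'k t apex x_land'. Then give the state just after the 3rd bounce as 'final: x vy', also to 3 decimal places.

Arc 1: start y=5.820, vy=11.620 → t=2.794, apex=12.702, x_land=40.509, impact vy=-15.786
  bounce: vy ← 0.54·15.786 = 8.525
Arc 2: start y=0.000, vy=8.525 → t=1.738, apex=3.704, x_land=65.709, impact vy=-8.525
  bounce: vy ← 0.54·8.525 = 4.603
Arc 3: start y=0.000, vy=4.603 → t=0.938, apex=1.080, x_land=79.318, impact vy=-4.603
  bounce: vy ← 0.54·4.603 = 2.486

1 2.794 12.702 40.509
2 1.738 3.704 65.709
3 0.938 1.080 79.318
final: 79.318 2.486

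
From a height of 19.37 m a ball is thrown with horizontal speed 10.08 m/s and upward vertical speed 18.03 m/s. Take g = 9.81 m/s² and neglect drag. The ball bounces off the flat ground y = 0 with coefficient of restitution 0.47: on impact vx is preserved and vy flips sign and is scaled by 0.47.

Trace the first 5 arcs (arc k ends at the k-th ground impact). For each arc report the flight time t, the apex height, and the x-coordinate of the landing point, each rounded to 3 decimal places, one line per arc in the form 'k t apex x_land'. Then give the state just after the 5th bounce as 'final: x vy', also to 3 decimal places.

Arc 1: start y=19.370, vy=18.030 → t=4.545, apex=35.939, x_land=45.811, impact vy=-26.554
  bounce: vy ← 0.47·26.554 = 12.480
Arc 2: start y=0.000, vy=12.480 → t=2.544, apex=7.939, x_land=71.459, impact vy=-12.480
  bounce: vy ← 0.47·12.480 = 5.866
Arc 3: start y=0.000, vy=5.866 → t=1.196, apex=1.754, x_land=83.514, impact vy=-5.866
  bounce: vy ← 0.47·5.866 = 2.757
Arc 4: start y=0.000, vy=2.757 → t=0.562, apex=0.387, x_land=89.179, impact vy=-2.757
  bounce: vy ← 0.47·2.757 = 1.296
Arc 5: start y=0.000, vy=1.296 → t=0.264, apex=0.086, x_land=91.842, impact vy=-1.296
  bounce: vy ← 0.47·1.296 = 0.609

1 4.545 35.939 45.811
2 2.544 7.939 71.459
3 1.196 1.754 83.514
4 0.562 0.387 89.179
5 0.264 0.086 91.842
final: 91.842 0.609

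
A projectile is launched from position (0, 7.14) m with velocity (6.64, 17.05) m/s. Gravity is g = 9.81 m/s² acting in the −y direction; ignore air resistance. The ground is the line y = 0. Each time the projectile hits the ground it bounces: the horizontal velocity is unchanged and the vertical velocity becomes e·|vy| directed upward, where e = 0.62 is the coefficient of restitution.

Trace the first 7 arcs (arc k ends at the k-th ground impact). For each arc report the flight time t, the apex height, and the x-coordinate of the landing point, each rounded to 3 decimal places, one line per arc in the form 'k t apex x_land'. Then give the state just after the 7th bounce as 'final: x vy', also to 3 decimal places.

Arc 1: start y=7.140, vy=17.050 → t=3.854, apex=21.957, x_land=25.589, impact vy=-20.755
  bounce: vy ← 0.62·20.755 = 12.868
Arc 2: start y=0.000, vy=12.868 → t=2.624, apex=8.440, x_land=43.009, impact vy=-12.868
  bounce: vy ← 0.62·12.868 = 7.978
Arc 3: start y=0.000, vy=7.978 → t=1.627, apex=3.244, x_land=53.810, impact vy=-7.978
  bounce: vy ← 0.62·7.978 = 4.947
Arc 4: start y=0.000, vy=4.947 → t=1.008, apex=1.247, x_land=60.506, impact vy=-4.947
  bounce: vy ← 0.62·4.947 = 3.067
Arc 5: start y=0.000, vy=3.067 → t=0.625, apex=0.479, x_land=64.658, impact vy=-3.067
  bounce: vy ← 0.62·3.067 = 1.901
Arc 6: start y=0.000, vy=1.901 → t=0.388, apex=0.184, x_land=67.232, impact vy=-1.901
  bounce: vy ← 0.62·1.901 = 1.179
Arc 7: start y=0.000, vy=1.179 → t=0.240, apex=0.071, x_land=68.828, impact vy=-1.179
  bounce: vy ← 0.62·1.179 = 0.731

1 3.854 21.957 25.589
2 2.624 8.440 43.009
3 1.627 3.244 53.810
4 1.008 1.247 60.506
5 0.625 0.479 64.658
6 0.388 0.184 67.232
7 0.240 0.071 68.828
final: 68.828 0.731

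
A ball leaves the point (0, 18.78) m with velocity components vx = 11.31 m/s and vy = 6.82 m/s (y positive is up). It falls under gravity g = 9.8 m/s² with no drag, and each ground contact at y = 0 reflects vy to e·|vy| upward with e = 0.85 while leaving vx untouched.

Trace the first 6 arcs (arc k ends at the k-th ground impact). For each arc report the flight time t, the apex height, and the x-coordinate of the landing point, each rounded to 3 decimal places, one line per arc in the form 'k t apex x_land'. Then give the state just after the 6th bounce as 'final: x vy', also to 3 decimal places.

1 2.774 21.153 31.370
2 3.532 15.283 71.318
3 3.002 11.042 105.275
4 2.552 7.978 134.137
5 2.169 5.764 158.671
6 1.844 4.165 179.524
final: 179.524 7.679

Arc 1: start y=18.780, vy=6.820 → t=2.774, apex=21.153, x_land=31.370, impact vy=-20.362
  bounce: vy ← 0.85·20.362 = 17.307
Arc 2: start y=0.000, vy=17.307 → t=3.532, apex=15.283, x_land=71.318, impact vy=-17.307
  bounce: vy ← 0.85·17.307 = 14.711
Arc 3: start y=0.000, vy=14.711 → t=3.002, apex=11.042, x_land=105.275, impact vy=-14.711
  bounce: vy ← 0.85·14.711 = 12.505
Arc 4: start y=0.000, vy=12.505 → t=2.552, apex=7.978, x_land=134.137, impact vy=-12.505
  bounce: vy ← 0.85·12.505 = 10.629
Arc 5: start y=0.000, vy=10.629 → t=2.169, apex=5.764, x_land=158.671, impact vy=-10.629
  bounce: vy ← 0.85·10.629 = 9.035
Arc 6: start y=0.000, vy=9.035 → t=1.844, apex=4.165, x_land=179.524, impact vy=-9.035
  bounce: vy ← 0.85·9.035 = 7.679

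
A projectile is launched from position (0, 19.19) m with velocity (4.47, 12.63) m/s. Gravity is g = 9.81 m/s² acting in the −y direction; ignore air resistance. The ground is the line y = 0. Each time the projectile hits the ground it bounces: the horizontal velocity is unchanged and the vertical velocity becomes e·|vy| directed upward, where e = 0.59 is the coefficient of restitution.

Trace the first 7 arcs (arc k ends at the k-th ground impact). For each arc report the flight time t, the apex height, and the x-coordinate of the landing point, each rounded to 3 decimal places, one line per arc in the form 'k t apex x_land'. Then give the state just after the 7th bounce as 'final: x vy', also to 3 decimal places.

1 3.648 27.320 16.304
2 2.785 9.510 28.753
3 1.643 3.311 36.097
4 0.969 1.152 40.431
5 0.572 0.401 42.987
6 0.337 0.140 44.496
7 0.199 0.049 45.386
final: 45.386 0.576

Arc 1: start y=19.190, vy=12.630 → t=3.648, apex=27.320, x_land=16.304, impact vy=-23.152
  bounce: vy ← 0.59·23.152 = 13.660
Arc 2: start y=0.000, vy=13.660 → t=2.785, apex=9.510, x_land=28.753, impact vy=-13.660
  bounce: vy ← 0.59·13.660 = 8.059
Arc 3: start y=0.000, vy=8.059 → t=1.643, apex=3.311, x_land=36.097, impact vy=-8.059
  bounce: vy ← 0.59·8.059 = 4.755
Arc 4: start y=0.000, vy=4.755 → t=0.969, apex=1.152, x_land=40.431, impact vy=-4.755
  bounce: vy ← 0.59·4.755 = 2.805
Arc 5: start y=0.000, vy=2.805 → t=0.572, apex=0.401, x_land=42.987, impact vy=-2.805
  bounce: vy ← 0.59·2.805 = 1.655
Arc 6: start y=0.000, vy=1.655 → t=0.337, apex=0.140, x_land=44.496, impact vy=-1.655
  bounce: vy ← 0.59·1.655 = 0.977
Arc 7: start y=0.000, vy=0.977 → t=0.199, apex=0.049, x_land=45.386, impact vy=-0.977
  bounce: vy ← 0.59·0.977 = 0.576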